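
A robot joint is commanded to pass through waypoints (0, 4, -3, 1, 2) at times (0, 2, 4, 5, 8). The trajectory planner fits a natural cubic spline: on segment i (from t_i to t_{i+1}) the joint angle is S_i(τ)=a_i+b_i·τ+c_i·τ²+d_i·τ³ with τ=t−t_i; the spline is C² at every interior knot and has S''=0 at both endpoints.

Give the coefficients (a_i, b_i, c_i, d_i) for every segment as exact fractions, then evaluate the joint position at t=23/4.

Δ: Δ0=2, Δ1=-7/2, Δ2=4, Δ3=1/3
row 1: diag=8, rhs=-33; c'=1/4, d'=-33/8
row 2: denom=6−2·1/4=11/2; d'=(45−2·-33/8)/(11/2)=213/22
row 3: denom=8−1·2/11=86/11; d'=(-22−1·213/22)/(86/11)=-697/172
back: M3=-697/172
back: M2=213/22−2/11·-697/172=448/43
back: M1=-33/8−1/4·448/43=-2315/344
M: M0=0, M1=-2315/344, M2=448/43, M3=-697/172, M4=0
seg 0: a=0, c=M0/2=0, d=(M1−M0)/(6·2)=-2315/4128, b=Δ0−h0·(2M0+M1)/6=4379/1032
seg 1: a=4, c=M1/2=-2315/688, d=(M2−M1)/(6·2)=5899/4128, b=Δ1−h1·(2M1+M2)/6=-1283/516
seg 2: a=-3, c=M2/2=224/43, d=(M3−M2)/(6·1)=-2489/1032, b=Δ2−h2·(2M2+M3)/6=1241/1032
seg 3: a=1, c=M3/2=-697/344, d=(M4−M3)/(6·3)=697/3096, b=Δ3−h3·(2M3+M4)/6=2263/516
t_q=23/4 → seg 3, τ=3/4; S=1+2263/516·τ+-697/344·τ²+697/3096·τ³=71431/22016

  seg 0: a=0 b=4379/1032 c=0 d=-2315/4128
  seg 1: a=4 b=-1283/516 c=-2315/688 d=5899/4128
  seg 2: a=-3 b=1241/1032 c=224/43 d=-2489/1032
  seg 3: a=1 b=2263/516 c=-697/344 d=697/3096
S(23/4) = 71431/22016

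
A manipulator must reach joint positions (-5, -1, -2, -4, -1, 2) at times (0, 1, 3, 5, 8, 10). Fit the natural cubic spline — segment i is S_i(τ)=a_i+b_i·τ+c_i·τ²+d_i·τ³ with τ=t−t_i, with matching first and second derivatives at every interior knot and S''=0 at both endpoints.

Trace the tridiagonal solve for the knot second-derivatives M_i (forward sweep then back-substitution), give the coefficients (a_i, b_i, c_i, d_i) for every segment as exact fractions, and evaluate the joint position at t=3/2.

  seg 0: a=-5 b=17987/3764 c=0 d=-2931/3764
  seg 1: a=-1 b=4597/1882 c=-8793/3764 d=3255/7528
  seg 2: a=-2 b=-1612/941 c=243/941 d=185/3764
  seg 3: a=-4 b=-85/941 c=1041/1882 d=-119/1882
  seg 4: a=-1 b=2863/1882 c=-15/941 d=5/1882
S(3/2) = -18589/60224

Δ: Δ0=4, Δ1=-1/2, Δ2=-1, Δ3=1, Δ4=3/2
row 1: diag=6, rhs=-27; c'=1/3, d'=-9/2
row 2: denom=8−2·1/3=22/3; d'=(-3−2·-9/2)/(22/3)=9/11
row 3: denom=10−2·3/11=104/11; d'=(12−2·9/11)/(104/11)=57/52
row 4: denom=10−3·33/104=941/104; d'=(3−3·57/52)/(941/104)=-30/941
back: M4=-30/941
back: M3=57/52−33/104·-30/941=1041/941
back: M2=9/11−3/11·1041/941=486/941
back: M1=-9/2−1/3·486/941=-8793/1882
M: M0=0, M1=-8793/1882, M2=486/941, M3=1041/941, M4=-30/941, M5=0
seg 0: a=-5, c=M0/2=0, d=(M1−M0)/(6·1)=-2931/3764, b=Δ0−h0·(2M0+M1)/6=17987/3764
seg 1: a=-1, c=M1/2=-8793/3764, d=(M2−M1)/(6·2)=3255/7528, b=Δ1−h1·(2M1+M2)/6=4597/1882
seg 2: a=-2, c=M2/2=243/941, d=(M3−M2)/(6·2)=185/3764, b=Δ2−h2·(2M2+M3)/6=-1612/941
seg 3: a=-4, c=M3/2=1041/1882, d=(M4−M3)/(6·3)=-119/1882, b=Δ3−h3·(2M3+M4)/6=-85/941
seg 4: a=-1, c=M4/2=-15/941, d=(M5−M4)/(6·2)=5/1882, b=Δ4−h4·(2M4+M5)/6=2863/1882
t_q=3/2 → seg 1, τ=1/2; S=-1+4597/1882·τ+-8793/3764·τ²+3255/7528·τ³=-18589/60224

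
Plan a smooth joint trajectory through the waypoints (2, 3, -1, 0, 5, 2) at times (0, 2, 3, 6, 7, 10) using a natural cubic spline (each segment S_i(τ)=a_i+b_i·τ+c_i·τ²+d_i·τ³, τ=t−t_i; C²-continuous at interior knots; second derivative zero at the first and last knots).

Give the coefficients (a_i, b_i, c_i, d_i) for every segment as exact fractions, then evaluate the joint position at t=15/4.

  seg 0: a=2 b=10877/5058 c=0 d=-2087/5058
  seg 1: a=3 b=-14167/5058 c=-2087/843 d=6457/5058
  seg 2: a=-1 b=-9920/2529 c=761/562 d=979/45522
  seg 3: a=0 b=24191/5058 c=3914/2529 d=-2243/1686
  seg 4: a=5 b=9830/2529 c=-12359/5058 d=12359/45522
S(15/4) = -114059/35968

Δ: Δ0=1/2, Δ1=-4, Δ2=1/3, Δ3=5, Δ4=-1
row 1: diag=6, rhs=-27; c'=1/6, d'=-9/2
row 2: denom=8−1·1/6=47/6; d'=(26−1·-9/2)/(47/6)=183/47
row 3: denom=8−3·18/47=322/47; d'=(28−3·183/47)/(322/47)=767/322
row 4: denom=8−1·47/322=2529/322; d'=(-36−1·767/322)/(2529/322)=-12359/2529
back: M4=-12359/2529
back: M3=767/322−47/322·-12359/2529=7828/2529
back: M2=183/47−18/47·7828/2529=761/281
back: M1=-9/2−1/6·761/281=-4174/843
M: M0=0, M1=-4174/843, M2=761/281, M3=7828/2529, M4=-12359/2529, M5=0
seg 0: a=2, c=M0/2=0, d=(M1−M0)/(6·2)=-2087/5058, b=Δ0−h0·(2M0+M1)/6=10877/5058
seg 1: a=3, c=M1/2=-2087/843, d=(M2−M1)/(6·1)=6457/5058, b=Δ1−h1·(2M1+M2)/6=-14167/5058
seg 2: a=-1, c=M2/2=761/562, d=(M3−M2)/(6·3)=979/45522, b=Δ2−h2·(2M2+M3)/6=-9920/2529
seg 3: a=0, c=M3/2=3914/2529, d=(M4−M3)/(6·1)=-2243/1686, b=Δ3−h3·(2M3+M4)/6=24191/5058
seg 4: a=5, c=M4/2=-12359/5058, d=(M5−M4)/(6·3)=12359/45522, b=Δ4−h4·(2M4+M5)/6=9830/2529
t_q=15/4 → seg 2, τ=3/4; S=-1+-9920/2529·τ+761/562·τ²+979/45522·τ³=-114059/35968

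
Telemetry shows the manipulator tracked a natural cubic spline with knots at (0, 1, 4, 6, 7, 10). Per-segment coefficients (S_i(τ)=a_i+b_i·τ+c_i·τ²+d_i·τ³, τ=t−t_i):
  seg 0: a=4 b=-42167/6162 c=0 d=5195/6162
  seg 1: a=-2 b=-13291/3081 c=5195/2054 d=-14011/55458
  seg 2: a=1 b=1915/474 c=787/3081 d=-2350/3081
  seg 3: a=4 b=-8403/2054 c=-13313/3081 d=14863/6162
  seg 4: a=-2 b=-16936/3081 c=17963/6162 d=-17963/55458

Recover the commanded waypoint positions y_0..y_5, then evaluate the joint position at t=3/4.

y_0 = S_0(0) = a_0 = 4
y_1 = S_1(0) = a_1 = -2
y_2 = S_2(0) = a_2 = 1
y_3 = S_3(0) = a_3 = 4
y_4 = S_4(0) = a_4 = -2
y_5 = S_4(3) = -1
t_q=3/4 is in segment 0 (τ=3/4); S_0(τ)=-102093/131456

y_0=4 y_1=-2 y_2=1 y_3=4 y_4=-2 y_5=-1
S(3/4) = -102093/131456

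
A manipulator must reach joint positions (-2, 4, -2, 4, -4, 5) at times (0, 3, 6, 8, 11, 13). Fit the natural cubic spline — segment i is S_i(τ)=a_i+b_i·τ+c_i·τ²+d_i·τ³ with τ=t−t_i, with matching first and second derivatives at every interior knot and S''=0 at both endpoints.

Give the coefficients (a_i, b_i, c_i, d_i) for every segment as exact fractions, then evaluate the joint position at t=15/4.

Δ: Δ0=2, Δ1=-2, Δ2=3, Δ3=-8/3, Δ4=9/2
row 1: diag=12, rhs=-24; c'=1/4, d'=-2
row 2: denom=10−3·1/4=37/4; d'=(30−3·-2)/(37/4)=144/37
row 3: denom=10−2·8/37=354/37; d'=(-34−2·144/37)/(354/37)=-773/177
row 4: denom=10−3·37/118=1069/118; d'=(43−3·-773/177)/(1069/118)=6620/1069
back: M4=6620/1069
back: M3=-773/177−37/118·6620/1069=-20233/3207
back: M2=144/37−8/37·-20233/3207=16856/3207
back: M1=-2−1/4·16856/3207=-10628/3207
M: M0=0, M1=-10628/3207, M2=16856/3207, M3=-20233/3207, M4=6620/1069, M5=0
seg 0: a=-2, c=M0/2=0, d=(M1−M0)/(6·3)=-5314/28863, b=Δ0−h0·(2M0+M1)/6=11728/3207
seg 1: a=4, c=M1/2=-5314/3207, d=(M2−M1)/(6·3)=13742/28863, b=Δ1−h1·(2M1+M2)/6=-4214/3207
seg 2: a=-2, c=M2/2=8428/3207, d=(M3−M2)/(6·2)=-4121/4276, b=Δ2−h2·(2M2+M3)/6=5128/3207
seg 3: a=4, c=M3/2=-20233/6414, d=(M4−M3)/(6·3)=40093/57726, b=Δ3−h3·(2M3+M4)/6=1751/3207
seg 4: a=-4, c=M4/2=3310/1069, d=(M5−M4)/(6·2)=-1655/3207, b=Δ4−h4·(2M4+M5)/6=2383/6414
t_q=15/4 → seg 1, τ=3/4; S=4+-4214/3207·τ+-5314/3207·τ²+13742/28863·τ³=78107/34208

  seg 0: a=-2 b=11728/3207 c=0 d=-5314/28863
  seg 1: a=4 b=-4214/3207 c=-5314/3207 d=13742/28863
  seg 2: a=-2 b=5128/3207 c=8428/3207 d=-4121/4276
  seg 3: a=4 b=1751/3207 c=-20233/6414 d=40093/57726
  seg 4: a=-4 b=2383/6414 c=3310/1069 d=-1655/3207
S(15/4) = 78107/34208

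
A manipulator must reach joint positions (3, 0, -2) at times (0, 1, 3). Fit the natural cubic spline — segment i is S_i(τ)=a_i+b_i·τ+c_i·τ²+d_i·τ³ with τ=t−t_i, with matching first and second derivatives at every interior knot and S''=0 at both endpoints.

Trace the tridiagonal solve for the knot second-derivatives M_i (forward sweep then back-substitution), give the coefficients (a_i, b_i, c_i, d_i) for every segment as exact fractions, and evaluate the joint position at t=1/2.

Δ: Δ0=-3, Δ1=-1
row 1: diag=6, rhs=12; c'=1/3, d'=2
back: M1=2
M: M0=0, M1=2, M2=0
seg 0: a=3, c=M0/2=0, d=(M1−M0)/(6·1)=1/3, b=Δ0−h0·(2M0+M1)/6=-10/3
seg 1: a=0, c=M1/2=1, d=(M2−M1)/(6·2)=-1/6, b=Δ1−h1·(2M1+M2)/6=-7/3
t_q=1/2 → seg 0, τ=1/2; S=3+-10/3·τ+0·τ²+1/3·τ³=11/8

  seg 0: a=3 b=-10/3 c=0 d=1/3
  seg 1: a=0 b=-7/3 c=1 d=-1/6
S(1/2) = 11/8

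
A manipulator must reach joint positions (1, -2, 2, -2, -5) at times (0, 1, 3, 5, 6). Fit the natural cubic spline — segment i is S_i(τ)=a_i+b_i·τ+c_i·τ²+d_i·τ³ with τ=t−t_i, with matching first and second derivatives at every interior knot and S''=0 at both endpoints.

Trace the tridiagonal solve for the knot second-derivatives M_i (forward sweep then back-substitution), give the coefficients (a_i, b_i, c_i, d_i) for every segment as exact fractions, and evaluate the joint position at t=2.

  seg 0: a=1 b=-41/10 c=0 d=11/10
  seg 1: a=-2 b=-4/5 c=33/10 d=-19/20
  seg 2: a=2 b=1 c=-12/5 d=9/20
  seg 3: a=-2 b=-16/5 c=3/10 d=-1/10
S(2) = -9/20

Δ: Δ0=-3, Δ1=2, Δ2=-2, Δ3=-3
row 1: diag=6, rhs=30; c'=1/3, d'=5
row 2: denom=8−2·1/3=22/3; d'=(-24−2·5)/(22/3)=-51/11
row 3: denom=6−2·3/11=60/11; d'=(-6−2·-51/11)/(60/11)=3/5
back: M3=3/5
back: M2=-51/11−3/11·3/5=-24/5
back: M1=5−1/3·-24/5=33/5
M: M0=0, M1=33/5, M2=-24/5, M3=3/5, M4=0
seg 0: a=1, c=M0/2=0, d=(M1−M0)/(6·1)=11/10, b=Δ0−h0·(2M0+M1)/6=-41/10
seg 1: a=-2, c=M1/2=33/10, d=(M2−M1)/(6·2)=-19/20, b=Δ1−h1·(2M1+M2)/6=-4/5
seg 2: a=2, c=M2/2=-12/5, d=(M3−M2)/(6·2)=9/20, b=Δ2−h2·(2M2+M3)/6=1
seg 3: a=-2, c=M3/2=3/10, d=(M4−M3)/(6·1)=-1/10, b=Δ3−h3·(2M3+M4)/6=-16/5
t_q=2 → seg 1, τ=1; S=-2+-4/5·τ+33/10·τ²+-19/20·τ³=-9/20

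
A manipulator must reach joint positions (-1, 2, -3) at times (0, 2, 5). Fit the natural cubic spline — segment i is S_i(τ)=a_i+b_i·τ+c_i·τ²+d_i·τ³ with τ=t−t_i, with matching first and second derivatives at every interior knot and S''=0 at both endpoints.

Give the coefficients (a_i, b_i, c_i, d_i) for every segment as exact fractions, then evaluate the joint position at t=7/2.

Δ: Δ0=3/2, Δ1=-5/3
row 1: diag=10, rhs=-19; c'=3/10, d'=-19/10
back: M1=-19/10
M: M0=0, M1=-19/10, M2=0
seg 0: a=-1, c=M0/2=0, d=(M1−M0)/(6·2)=-19/120, b=Δ0−h0·(2M0+M1)/6=32/15
seg 1: a=2, c=M1/2=-19/20, d=(M2−M1)/(6·3)=19/180, b=Δ1−h1·(2M1+M2)/6=7/30
t_q=7/2 → seg 1, τ=3/2; S=2+7/30·τ+-19/20·τ²+19/180·τ³=91/160

  seg 0: a=-1 b=32/15 c=0 d=-19/120
  seg 1: a=2 b=7/30 c=-19/20 d=19/180
S(7/2) = 91/160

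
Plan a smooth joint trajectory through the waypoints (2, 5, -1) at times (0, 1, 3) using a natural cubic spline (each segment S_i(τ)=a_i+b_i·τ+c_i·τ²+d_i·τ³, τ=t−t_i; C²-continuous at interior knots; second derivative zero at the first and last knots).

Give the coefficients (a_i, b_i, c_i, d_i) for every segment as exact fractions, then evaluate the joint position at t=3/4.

  seg 0: a=2 b=4 c=0 d=-1
  seg 1: a=5 b=1 c=-3 d=1/2
S(3/4) = 293/64

Δ: Δ0=3, Δ1=-3
row 1: diag=6, rhs=-36; c'=1/3, d'=-6
back: M1=-6
M: M0=0, M1=-6, M2=0
seg 0: a=2, c=M0/2=0, d=(M1−M0)/(6·1)=-1, b=Δ0−h0·(2M0+M1)/6=4
seg 1: a=5, c=M1/2=-3, d=(M2−M1)/(6·2)=1/2, b=Δ1−h1·(2M1+M2)/6=1
t_q=3/4 → seg 0, τ=3/4; S=2+4·τ+0·τ²+-1·τ³=293/64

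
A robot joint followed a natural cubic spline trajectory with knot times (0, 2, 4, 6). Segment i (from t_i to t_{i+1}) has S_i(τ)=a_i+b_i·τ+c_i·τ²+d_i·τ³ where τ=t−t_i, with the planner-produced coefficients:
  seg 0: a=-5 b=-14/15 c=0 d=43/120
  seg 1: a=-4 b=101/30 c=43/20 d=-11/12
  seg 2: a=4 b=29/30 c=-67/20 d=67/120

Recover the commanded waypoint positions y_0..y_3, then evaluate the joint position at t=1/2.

y_0 = S_0(0) = a_0 = -5
y_1 = S_1(0) = a_1 = -4
y_2 = S_2(0) = a_2 = 4
y_3 = S_2(2) = -3
t_q=1/2 is in segment 0 (τ=1/2); S_0(τ)=-347/64

y_0=-5 y_1=-4 y_2=4 y_3=-3
S(1/2) = -347/64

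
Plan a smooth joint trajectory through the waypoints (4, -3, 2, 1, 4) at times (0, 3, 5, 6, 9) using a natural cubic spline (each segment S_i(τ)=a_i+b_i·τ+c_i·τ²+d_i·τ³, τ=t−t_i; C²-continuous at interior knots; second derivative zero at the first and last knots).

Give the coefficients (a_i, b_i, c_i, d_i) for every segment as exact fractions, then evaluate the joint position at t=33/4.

Δ: Δ0=-7/3, Δ1=5/2, Δ2=-1, Δ3=1
row 1: diag=10, rhs=29; c'=1/5, d'=29/10
row 2: denom=6−2·1/5=28/5; d'=(-21−2·29/10)/(28/5)=-67/14
row 3: denom=8−1·5/28=219/28; d'=(12−1·-67/14)/(219/28)=470/219
back: M3=470/219
back: M2=-67/14−5/28·470/219=-1132/219
back: M1=29/10−1/5·-1132/219=1723/438
M: M0=0, M1=1723/438, M2=-1132/219, M3=470/219, M4=0
seg 0: a=4, c=M0/2=0, d=(M1−M0)/(6·3)=1723/7884, b=Δ0−h0·(2M0+M1)/6=-3767/876
seg 1: a=-3, c=M1/2=1723/876, d=(M2−M1)/(6·2)=-443/584, b=Δ1−h1·(2M1+M2)/6=701/438
seg 2: a=2, c=M2/2=-566/219, d=(M3−M2)/(6·1)=89/73, b=Δ2−h2·(2M2+M3)/6=80/219
seg 3: a=1, c=M3/2=235/219, d=(M4−M3)/(6·3)=-235/1971, b=Δ3−h3·(2M3+M4)/6=-251/219
t_q=33/4 → seg 3, τ=9/4; S=1+-251/219·τ+235/219·τ²+-235/1971·τ³=11659/4672

  seg 0: a=4 b=-3767/876 c=0 d=1723/7884
  seg 1: a=-3 b=701/438 c=1723/876 d=-443/584
  seg 2: a=2 b=80/219 c=-566/219 d=89/73
  seg 3: a=1 b=-251/219 c=235/219 d=-235/1971
S(33/4) = 11659/4672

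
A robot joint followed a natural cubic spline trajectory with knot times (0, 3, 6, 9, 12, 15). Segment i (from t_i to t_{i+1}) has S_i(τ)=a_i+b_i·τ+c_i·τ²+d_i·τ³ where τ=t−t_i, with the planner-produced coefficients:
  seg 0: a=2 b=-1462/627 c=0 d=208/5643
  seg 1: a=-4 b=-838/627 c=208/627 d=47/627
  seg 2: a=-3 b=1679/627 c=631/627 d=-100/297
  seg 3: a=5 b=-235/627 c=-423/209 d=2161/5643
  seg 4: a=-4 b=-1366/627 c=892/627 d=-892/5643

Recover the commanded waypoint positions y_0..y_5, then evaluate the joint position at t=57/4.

y_0 = S_0(0) = a_0 = 2
y_1 = S_1(0) = a_1 = -4
y_2 = S_2(0) = a_2 = -3
y_3 = S_3(0) = a_3 = 5
y_4 = S_4(0) = a_4 = -4
y_5 = S_4(3) = -2
t_q=57/4 is in segment 4 (τ=9/4); S_4(τ)=-11705/3344

y_0=2 y_1=-4 y_2=-3 y_3=5 y_4=-4 y_5=-2
S(57/4) = -11705/3344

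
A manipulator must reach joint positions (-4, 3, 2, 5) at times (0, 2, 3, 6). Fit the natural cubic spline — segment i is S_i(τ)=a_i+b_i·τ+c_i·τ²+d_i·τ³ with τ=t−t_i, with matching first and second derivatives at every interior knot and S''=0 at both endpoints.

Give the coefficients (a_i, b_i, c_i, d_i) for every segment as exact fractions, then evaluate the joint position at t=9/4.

Δ: Δ0=7/2, Δ1=-1, Δ2=1
row 1: diag=6, rhs=-27; c'=1/6, d'=-9/2
row 2: denom=8−1·1/6=47/6; d'=(12−1·-9/2)/(47/6)=99/47
back: M2=99/47
back: M1=-9/2−1/6·99/47=-228/47
M: M0=0, M1=-228/47, M2=99/47, M3=0
seg 0: a=-4, c=M0/2=0, d=(M1−M0)/(6·2)=-19/47, b=Δ0−h0·(2M0+M1)/6=481/94
seg 1: a=3, c=M1/2=-114/47, d=(M2−M1)/(6·1)=109/94, b=Δ1−h1·(2M1+M2)/6=25/94
seg 2: a=2, c=M2/2=99/94, d=(M3−M2)/(6·3)=-11/94, b=Δ2−h2·(2M2+M3)/6=-52/47
t_q=9/4 → seg 1, τ=1/4; S=3+25/94·τ+-114/47·τ²+109/94·τ³=17645/6016

  seg 0: a=-4 b=481/94 c=0 d=-19/47
  seg 1: a=3 b=25/94 c=-114/47 d=109/94
  seg 2: a=2 b=-52/47 c=99/94 d=-11/94
S(9/4) = 17645/6016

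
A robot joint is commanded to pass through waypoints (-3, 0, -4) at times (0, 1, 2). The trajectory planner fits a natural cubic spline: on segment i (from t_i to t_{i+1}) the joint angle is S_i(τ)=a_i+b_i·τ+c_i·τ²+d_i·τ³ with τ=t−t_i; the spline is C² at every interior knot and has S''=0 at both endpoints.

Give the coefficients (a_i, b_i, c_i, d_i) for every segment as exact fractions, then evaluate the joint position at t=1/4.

  seg 0: a=-3 b=19/4 c=0 d=-7/4
  seg 1: a=0 b=-1/2 c=-21/4 d=7/4
S(1/4) = -471/256

Δ: Δ0=3, Δ1=-4
row 1: diag=4, rhs=-42; c'=1/4, d'=-21/2
back: M1=-21/2
M: M0=0, M1=-21/2, M2=0
seg 0: a=-3, c=M0/2=0, d=(M1−M0)/(6·1)=-7/4, b=Δ0−h0·(2M0+M1)/6=19/4
seg 1: a=0, c=M1/2=-21/4, d=(M2−M1)/(6·1)=7/4, b=Δ1−h1·(2M1+M2)/6=-1/2
t_q=1/4 → seg 0, τ=1/4; S=-3+19/4·τ+0·τ²+-7/4·τ³=-471/256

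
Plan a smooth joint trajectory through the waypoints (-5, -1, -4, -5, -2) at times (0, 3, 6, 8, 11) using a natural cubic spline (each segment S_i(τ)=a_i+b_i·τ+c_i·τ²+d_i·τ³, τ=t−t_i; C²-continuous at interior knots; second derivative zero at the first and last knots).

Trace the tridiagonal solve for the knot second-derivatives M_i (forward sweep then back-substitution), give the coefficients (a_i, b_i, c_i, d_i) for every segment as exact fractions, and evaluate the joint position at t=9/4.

  seg 0: a=-5 b=117/59 c=0 d=-115/1593
  seg 1: a=-1 b=2/59 c=-115/177 d=6/59
  seg 2: a=-4 b=-66/59 c=47/177 d=31/1416
  seg 3: a=-5 b=73/354 c=281/708 d=-281/6372
S(9/4) = -5137/3776

Δ: Δ0=4/3, Δ1=-1, Δ2=-1/2, Δ3=1
row 1: diag=12, rhs=-14; c'=1/4, d'=-7/6
row 2: denom=10−3·1/4=37/4; d'=(3−3·-7/6)/(37/4)=26/37
row 3: denom=10−2·8/37=354/37; d'=(9−2·26/37)/(354/37)=281/354
back: M3=281/354
back: M2=26/37−8/37·281/354=94/177
back: M1=-7/6−1/4·94/177=-230/177
M: M0=0, M1=-230/177, M2=94/177, M3=281/354, M4=0
seg 0: a=-5, c=M0/2=0, d=(M1−M0)/(6·3)=-115/1593, b=Δ0−h0·(2M0+M1)/6=117/59
seg 1: a=-1, c=M1/2=-115/177, d=(M2−M1)/(6·3)=6/59, b=Δ1−h1·(2M1+M2)/6=2/59
seg 2: a=-4, c=M2/2=47/177, d=(M3−M2)/(6·2)=31/1416, b=Δ2−h2·(2M2+M3)/6=-66/59
seg 3: a=-5, c=M3/2=281/708, d=(M4−M3)/(6·3)=-281/6372, b=Δ3−h3·(2M3+M4)/6=73/354
t_q=9/4 → seg 0, τ=9/4; S=-5+117/59·τ+0·τ²+-115/1593·τ³=-5137/3776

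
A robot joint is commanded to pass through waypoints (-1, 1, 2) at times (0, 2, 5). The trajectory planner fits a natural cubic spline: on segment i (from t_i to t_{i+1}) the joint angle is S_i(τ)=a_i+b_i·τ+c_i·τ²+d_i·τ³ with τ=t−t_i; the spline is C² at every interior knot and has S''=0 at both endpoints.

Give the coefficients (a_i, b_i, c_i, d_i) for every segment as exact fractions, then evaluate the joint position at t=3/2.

  seg 0: a=-1 b=17/15 c=0 d=-1/30
  seg 1: a=1 b=11/15 c=-1/5 d=1/45
S(3/2) = 47/80

Δ: Δ0=1, Δ1=1/3
row 1: diag=10, rhs=-4; c'=3/10, d'=-2/5
back: M1=-2/5
M: M0=0, M1=-2/5, M2=0
seg 0: a=-1, c=M0/2=0, d=(M1−M0)/(6·2)=-1/30, b=Δ0−h0·(2M0+M1)/6=17/15
seg 1: a=1, c=M1/2=-1/5, d=(M2−M1)/(6·3)=1/45, b=Δ1−h1·(2M1+M2)/6=11/15
t_q=3/2 → seg 0, τ=3/2; S=-1+17/15·τ+0·τ²+-1/30·τ³=47/80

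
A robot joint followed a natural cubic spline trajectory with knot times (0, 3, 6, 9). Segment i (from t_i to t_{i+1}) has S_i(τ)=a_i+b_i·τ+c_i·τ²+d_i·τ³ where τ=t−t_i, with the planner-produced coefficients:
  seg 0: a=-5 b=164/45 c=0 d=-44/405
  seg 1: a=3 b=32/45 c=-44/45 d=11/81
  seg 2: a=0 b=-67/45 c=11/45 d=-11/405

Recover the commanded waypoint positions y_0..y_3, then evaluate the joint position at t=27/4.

y_0 = S_0(0) = a_0 = -5
y_1 = S_1(0) = a_1 = 3
y_2 = S_2(0) = a_2 = 0
y_3 = S_2(3) = -3
t_q=27/4 is in segment 2 (τ=3/4); S_2(τ)=-317/320

y_0=-5 y_1=3 y_2=0 y_3=-3
S(27/4) = -317/320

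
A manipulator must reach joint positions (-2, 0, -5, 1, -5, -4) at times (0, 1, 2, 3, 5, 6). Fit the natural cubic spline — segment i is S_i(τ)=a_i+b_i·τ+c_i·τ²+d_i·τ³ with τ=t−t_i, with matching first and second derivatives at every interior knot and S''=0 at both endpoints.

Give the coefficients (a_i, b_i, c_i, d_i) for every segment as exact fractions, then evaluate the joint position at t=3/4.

Δ: Δ0=2, Δ1=-5, Δ2=6, Δ3=-3, Δ4=1
row 1: diag=4, rhs=-42; c'=1/4, d'=-21/2
row 2: denom=4−1·1/4=15/4; d'=(66−1·-21/2)/(15/4)=102/5
row 3: denom=6−1·4/15=86/15; d'=(-54−1·102/5)/(86/15)=-558/43
row 4: denom=6−2·15/43=228/43; d'=(24−2·-558/43)/(228/43)=179/19
back: M4=179/19
back: M3=-558/43−15/43·179/19=-309/19
back: M2=102/5−4/15·-309/19=470/19
back: M1=-21/2−1/4·470/19=-317/19
M: M0=0, M1=-317/19, M2=470/19, M3=-309/19, M4=179/19, M5=0
seg 0: a=-2, c=M0/2=0, d=(M1−M0)/(6·1)=-317/114, b=Δ0−h0·(2M0+M1)/6=545/114
seg 1: a=0, c=M1/2=-317/38, d=(M2−M1)/(6·1)=787/114, b=Δ1−h1·(2M1+M2)/6=-203/57
seg 2: a=-5, c=M2/2=235/19, d=(M3−M2)/(6·1)=-41/6, b=Δ2−h2·(2M2+M3)/6=53/114
seg 3: a=1, c=M3/2=-309/38, d=(M4−M3)/(6·2)=122/57, b=Δ3−h3·(2M3+M4)/6=268/57
seg 4: a=-5, c=M4/2=179/38, d=(M5−M4)/(6·1)=-179/114, b=Δ4−h4·(2M4+M5)/6=-122/57
t_q=3/4 → seg 0, τ=3/4; S=-2+545/114·τ+0·τ²+-317/114·τ³=1003/2432

  seg 0: a=-2 b=545/114 c=0 d=-317/114
  seg 1: a=0 b=-203/57 c=-317/38 d=787/114
  seg 2: a=-5 b=53/114 c=235/19 d=-41/6
  seg 3: a=1 b=268/57 c=-309/38 d=122/57
  seg 4: a=-5 b=-122/57 c=179/38 d=-179/114
S(3/4) = 1003/2432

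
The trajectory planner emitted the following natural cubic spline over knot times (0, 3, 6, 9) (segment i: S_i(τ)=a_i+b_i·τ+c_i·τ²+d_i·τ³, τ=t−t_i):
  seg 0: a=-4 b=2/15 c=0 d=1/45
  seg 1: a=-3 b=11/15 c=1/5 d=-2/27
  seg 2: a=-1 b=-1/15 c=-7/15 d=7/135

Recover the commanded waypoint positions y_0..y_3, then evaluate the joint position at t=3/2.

y_0=-4 y_1=-3 y_2=-1 y_3=-4
S(3/2) = -149/40

y_0 = S_0(0) = a_0 = -4
y_1 = S_1(0) = a_1 = -3
y_2 = S_2(0) = a_2 = -1
y_3 = S_2(3) = -4
t_q=3/2 is in segment 0 (τ=3/2); S_0(τ)=-149/40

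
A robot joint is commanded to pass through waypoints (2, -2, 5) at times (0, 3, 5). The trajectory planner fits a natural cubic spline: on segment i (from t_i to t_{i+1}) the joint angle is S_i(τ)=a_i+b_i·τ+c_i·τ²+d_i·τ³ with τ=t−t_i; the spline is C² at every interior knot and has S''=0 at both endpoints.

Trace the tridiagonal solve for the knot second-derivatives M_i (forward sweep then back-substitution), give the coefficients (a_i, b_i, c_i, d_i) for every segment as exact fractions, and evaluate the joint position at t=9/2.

Δ: Δ0=-4/3, Δ1=7/2
row 1: diag=10, rhs=29; c'=1/5, d'=29/10
back: M1=29/10
M: M0=0, M1=29/10, M2=0
seg 0: a=2, c=M0/2=0, d=(M1−M0)/(6·3)=29/180, b=Δ0−h0·(2M0+M1)/6=-167/60
seg 1: a=-2, c=M1/2=29/20, d=(M2−M1)/(6·2)=-29/120, b=Δ1−h1·(2M1+M2)/6=47/30
t_q=9/2 → seg 1, τ=3/2; S=-2+47/30·τ+29/20·τ²+-29/120·τ³=179/64

  seg 0: a=2 b=-167/60 c=0 d=29/180
  seg 1: a=-2 b=47/30 c=29/20 d=-29/120
S(9/2) = 179/64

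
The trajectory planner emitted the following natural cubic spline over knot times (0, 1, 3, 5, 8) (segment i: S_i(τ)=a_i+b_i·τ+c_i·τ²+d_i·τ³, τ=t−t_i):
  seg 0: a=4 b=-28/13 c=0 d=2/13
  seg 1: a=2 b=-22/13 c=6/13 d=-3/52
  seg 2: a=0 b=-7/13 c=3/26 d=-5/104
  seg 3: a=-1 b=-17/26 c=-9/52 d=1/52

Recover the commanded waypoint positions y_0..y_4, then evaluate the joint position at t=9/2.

y_0=4 y_1=2 y_2=0 y_3=-1 y_4=-4
S(9/2) = -591/832

y_0 = S_0(0) = a_0 = 4
y_1 = S_1(0) = a_1 = 2
y_2 = S_2(0) = a_2 = 0
y_3 = S_3(0) = a_3 = -1
y_4 = S_3(3) = -4
t_q=9/2 is in segment 2 (τ=3/2); S_2(τ)=-591/832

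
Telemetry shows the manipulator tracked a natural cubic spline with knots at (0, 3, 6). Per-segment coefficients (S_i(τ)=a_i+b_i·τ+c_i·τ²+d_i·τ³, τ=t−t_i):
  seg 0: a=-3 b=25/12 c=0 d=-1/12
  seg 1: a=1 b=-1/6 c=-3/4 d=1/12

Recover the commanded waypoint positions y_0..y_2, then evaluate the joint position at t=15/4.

y_0=-3 y_1=1 y_2=-4
S(15/4) = 125/256

y_0 = S_0(0) = a_0 = -3
y_1 = S_1(0) = a_1 = 1
y_2 = S_1(3) = -4
t_q=15/4 is in segment 1 (τ=3/4); S_1(τ)=125/256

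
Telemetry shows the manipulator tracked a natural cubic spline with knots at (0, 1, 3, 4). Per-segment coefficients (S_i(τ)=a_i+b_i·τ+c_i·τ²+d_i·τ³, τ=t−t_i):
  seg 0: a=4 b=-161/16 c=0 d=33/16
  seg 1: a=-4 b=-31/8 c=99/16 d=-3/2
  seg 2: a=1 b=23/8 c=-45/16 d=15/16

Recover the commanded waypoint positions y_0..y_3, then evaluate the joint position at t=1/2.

y_0 = S_0(0) = a_0 = 4
y_1 = S_1(0) = a_1 = -4
y_2 = S_2(0) = a_2 = 1
y_3 = S_2(1) = 2
t_q=1/2 is in segment 0 (τ=1/2); S_0(τ)=-99/128

y_0=4 y_1=-4 y_2=1 y_3=2
S(1/2) = -99/128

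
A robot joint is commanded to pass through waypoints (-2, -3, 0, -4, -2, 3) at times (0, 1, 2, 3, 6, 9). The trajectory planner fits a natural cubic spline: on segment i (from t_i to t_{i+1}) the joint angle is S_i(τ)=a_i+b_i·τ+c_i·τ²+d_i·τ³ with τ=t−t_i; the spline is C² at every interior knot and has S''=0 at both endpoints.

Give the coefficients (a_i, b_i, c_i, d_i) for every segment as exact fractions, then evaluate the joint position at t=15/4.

  seg 0: a=-2 b=-3263/1257 c=0 d=2006/1257
  seg 1: a=-3 b=2755/1257 c=2006/419 d=-5002/1257
  seg 2: a=0 b=-215/1257 c=-2996/419 d=4175/1257
  seg 3: a=-4 b=-5666/1257 c=1179/419 d=-1369/3771
  seg 4: a=-2 b=3235/1257 c=-190/419 d=190/3771
S(15/4) = -159583/26816

Δ: Δ0=-1, Δ1=3, Δ2=-4, Δ3=2/3, Δ4=5/3
row 1: diag=4, rhs=24; c'=1/4, d'=6
row 2: denom=4−1·1/4=15/4; d'=(-42−1·6)/(15/4)=-64/5
row 3: denom=8−1·4/15=116/15; d'=(28−1·-64/5)/(116/15)=153/29
row 4: denom=12−3·45/116=1257/116; d'=(6−3·153/29)/(1257/116)=-380/419
back: M4=-380/419
back: M3=153/29−45/116·-380/419=2358/419
back: M2=-64/5−4/15·2358/419=-5992/419
back: M1=6−1/4·-5992/419=4012/419
M: M0=0, M1=4012/419, M2=-5992/419, M3=2358/419, M4=-380/419, M5=0
seg 0: a=-2, c=M0/2=0, d=(M1−M0)/(6·1)=2006/1257, b=Δ0−h0·(2M0+M1)/6=-3263/1257
seg 1: a=-3, c=M1/2=2006/419, d=(M2−M1)/(6·1)=-5002/1257, b=Δ1−h1·(2M1+M2)/6=2755/1257
seg 2: a=0, c=M2/2=-2996/419, d=(M3−M2)/(6·1)=4175/1257, b=Δ2−h2·(2M2+M3)/6=-215/1257
seg 3: a=-4, c=M3/2=1179/419, d=(M4−M3)/(6·3)=-1369/3771, b=Δ3−h3·(2M3+M4)/6=-5666/1257
seg 4: a=-2, c=M4/2=-190/419, d=(M5−M4)/(6·3)=190/3771, b=Δ4−h4·(2M4+M5)/6=3235/1257
t_q=15/4 → seg 3, τ=3/4; S=-4+-5666/1257·τ+1179/419·τ²+-1369/3771·τ³=-159583/26816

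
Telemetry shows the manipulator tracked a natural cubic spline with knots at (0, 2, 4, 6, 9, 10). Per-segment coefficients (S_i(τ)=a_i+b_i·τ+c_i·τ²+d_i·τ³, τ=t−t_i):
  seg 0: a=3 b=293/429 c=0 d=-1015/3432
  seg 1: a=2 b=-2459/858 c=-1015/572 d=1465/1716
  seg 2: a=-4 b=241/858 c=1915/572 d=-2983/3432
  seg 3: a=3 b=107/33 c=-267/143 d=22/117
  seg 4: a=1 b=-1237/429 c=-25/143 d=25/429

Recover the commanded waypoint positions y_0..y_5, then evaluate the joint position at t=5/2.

y_0=3 y_1=2 y_2=-4 y_3=3 y_4=1 y_5=-2
S(5/2) = 81/352

y_0 = S_0(0) = a_0 = 3
y_1 = S_1(0) = a_1 = 2
y_2 = S_2(0) = a_2 = -4
y_3 = S_3(0) = a_3 = 3
y_4 = S_4(0) = a_4 = 1
y_5 = S_4(1) = -2
t_q=5/2 is in segment 1 (τ=1/2); S_1(τ)=81/352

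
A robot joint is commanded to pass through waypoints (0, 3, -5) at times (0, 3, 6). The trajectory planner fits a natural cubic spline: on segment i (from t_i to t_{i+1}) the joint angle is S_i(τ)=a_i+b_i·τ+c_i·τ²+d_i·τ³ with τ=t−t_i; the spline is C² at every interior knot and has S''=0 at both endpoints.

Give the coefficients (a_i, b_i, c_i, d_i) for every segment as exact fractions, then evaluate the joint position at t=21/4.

  seg 0: a=0 b=23/12 c=0 d=-11/108
  seg 1: a=3 b=-5/6 c=-11/12 d=11/108
S(21/4) = -603/256

Δ: Δ0=1, Δ1=-8/3
row 1: diag=12, rhs=-22; c'=1/4, d'=-11/6
back: M1=-11/6
M: M0=0, M1=-11/6, M2=0
seg 0: a=0, c=M0/2=0, d=(M1−M0)/(6·3)=-11/108, b=Δ0−h0·(2M0+M1)/6=23/12
seg 1: a=3, c=M1/2=-11/12, d=(M2−M1)/(6·3)=11/108, b=Δ1−h1·(2M1+M2)/6=-5/6
t_q=21/4 → seg 1, τ=9/4; S=3+-5/6·τ+-11/12·τ²+11/108·τ³=-603/256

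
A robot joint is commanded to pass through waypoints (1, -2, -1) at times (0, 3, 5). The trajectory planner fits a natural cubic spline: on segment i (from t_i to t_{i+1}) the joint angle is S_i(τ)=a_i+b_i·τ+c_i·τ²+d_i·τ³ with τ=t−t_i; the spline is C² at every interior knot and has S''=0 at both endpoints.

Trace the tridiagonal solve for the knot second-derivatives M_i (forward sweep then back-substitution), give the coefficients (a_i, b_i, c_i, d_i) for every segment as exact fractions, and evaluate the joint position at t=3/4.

  seg 0: a=1 b=-29/20 c=0 d=1/20
  seg 1: a=-2 b=-1/10 c=9/20 d=-3/40
S(3/4) = -17/256

Δ: Δ0=-1, Δ1=1/2
row 1: diag=10, rhs=9; c'=1/5, d'=9/10
back: M1=9/10
M: M0=0, M1=9/10, M2=0
seg 0: a=1, c=M0/2=0, d=(M1−M0)/(6·3)=1/20, b=Δ0−h0·(2M0+M1)/6=-29/20
seg 1: a=-2, c=M1/2=9/20, d=(M2−M1)/(6·2)=-3/40, b=Δ1−h1·(2M1+M2)/6=-1/10
t_q=3/4 → seg 0, τ=3/4; S=1+-29/20·τ+0·τ²+1/20·τ³=-17/256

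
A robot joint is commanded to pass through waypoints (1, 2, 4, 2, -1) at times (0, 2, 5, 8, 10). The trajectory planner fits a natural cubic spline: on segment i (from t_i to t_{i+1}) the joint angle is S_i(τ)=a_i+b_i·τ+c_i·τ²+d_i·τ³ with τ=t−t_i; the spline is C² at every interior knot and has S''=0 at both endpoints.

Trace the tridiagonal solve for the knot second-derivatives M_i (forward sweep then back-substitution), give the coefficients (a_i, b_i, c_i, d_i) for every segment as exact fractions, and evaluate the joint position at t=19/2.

  seg 0: a=1 b=2/5 c=0 d=1/40
  seg 1: a=2 b=7/10 c=3/20 d=-29/540
  seg 2: a=4 b=3/20 c=-1/3 d=11/540
  seg 3: a=2 b=-13/10 c=-3/20 d=1/40
S(19/2) = -13/64

Δ: Δ0=1/2, Δ1=2/3, Δ2=-2/3, Δ3=-3/2
row 1: diag=10, rhs=1; c'=3/10, d'=1/10
row 2: denom=12−3·3/10=111/10; d'=(-8−3·1/10)/(111/10)=-83/111
row 3: denom=10−3·10/37=340/37; d'=(-5−3·-83/111)/(340/37)=-3/10
back: M3=-3/10
back: M2=-83/111−10/37·-3/10=-2/3
back: M1=1/10−3/10·-2/3=3/10
M: M0=0, M1=3/10, M2=-2/3, M3=-3/10, M4=0
seg 0: a=1, c=M0/2=0, d=(M1−M0)/(6·2)=1/40, b=Δ0−h0·(2M0+M1)/6=2/5
seg 1: a=2, c=M1/2=3/20, d=(M2−M1)/(6·3)=-29/540, b=Δ1−h1·(2M1+M2)/6=7/10
seg 2: a=4, c=M2/2=-1/3, d=(M3−M2)/(6·3)=11/540, b=Δ2−h2·(2M2+M3)/6=3/20
seg 3: a=2, c=M3/2=-3/20, d=(M4−M3)/(6·2)=1/40, b=Δ3−h3·(2M3+M4)/6=-13/10
t_q=19/2 → seg 3, τ=3/2; S=2+-13/10·τ+-3/20·τ²+1/40·τ³=-13/64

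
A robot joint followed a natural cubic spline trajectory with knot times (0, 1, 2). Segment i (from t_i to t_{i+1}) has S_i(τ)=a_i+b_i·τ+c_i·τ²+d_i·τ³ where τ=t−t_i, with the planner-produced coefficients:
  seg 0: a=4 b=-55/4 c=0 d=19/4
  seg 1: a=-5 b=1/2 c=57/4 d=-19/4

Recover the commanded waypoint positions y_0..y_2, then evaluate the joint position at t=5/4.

y_0=4 y_1=-5 y_2=5
S(5/4) = -1039/256

y_0 = S_0(0) = a_0 = 4
y_1 = S_1(0) = a_1 = -5
y_2 = S_1(1) = 5
t_q=5/4 is in segment 1 (τ=1/4); S_1(τ)=-1039/256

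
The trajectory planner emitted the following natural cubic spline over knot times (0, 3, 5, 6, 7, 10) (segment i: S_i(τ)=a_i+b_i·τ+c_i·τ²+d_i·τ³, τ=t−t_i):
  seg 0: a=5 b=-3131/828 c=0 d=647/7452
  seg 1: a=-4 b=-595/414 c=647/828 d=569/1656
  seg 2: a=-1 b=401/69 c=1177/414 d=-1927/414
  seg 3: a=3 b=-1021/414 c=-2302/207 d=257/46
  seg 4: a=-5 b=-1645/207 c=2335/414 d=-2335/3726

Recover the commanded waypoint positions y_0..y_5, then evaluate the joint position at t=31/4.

y_0 = S_0(0) = a_0 = 5
y_1 = S_1(0) = a_1 = -4
y_2 = S_2(0) = a_2 = -1
y_3 = S_3(0) = a_3 = 3
y_4 = S_4(0) = a_4 = -5
y_5 = S_4(3) = 5
t_q=31/4 is in segment 4 (τ=3/4); S_4(τ)=-23705/2944

y_0=5 y_1=-4 y_2=-1 y_3=3 y_4=-5 y_5=5
S(31/4) = -23705/2944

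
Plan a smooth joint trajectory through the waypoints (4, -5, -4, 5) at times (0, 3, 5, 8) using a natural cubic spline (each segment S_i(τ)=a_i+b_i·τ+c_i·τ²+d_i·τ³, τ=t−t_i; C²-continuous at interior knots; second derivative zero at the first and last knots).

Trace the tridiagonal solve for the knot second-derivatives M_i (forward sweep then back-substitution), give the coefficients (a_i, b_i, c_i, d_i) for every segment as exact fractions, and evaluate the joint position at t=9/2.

Δ: Δ0=-3, Δ1=1/2, Δ2=3
row 1: diag=10, rhs=21; c'=1/5, d'=21/10
row 2: denom=10−2·1/5=48/5; d'=(15−2·21/10)/(48/5)=9/8
back: M2=9/8
back: M1=21/10−1/5·9/8=15/8
M: M0=0, M1=15/8, M2=9/8, M3=0
seg 0: a=4, c=M0/2=0, d=(M1−M0)/(6·3)=5/48, b=Δ0−h0·(2M0+M1)/6=-63/16
seg 1: a=-5, c=M1/2=15/16, d=(M2−M1)/(6·2)=-1/16, b=Δ1−h1·(2M1+M2)/6=-9/8
seg 2: a=-4, c=M2/2=9/16, d=(M3−M2)/(6·3)=-1/16, b=Δ2−h2·(2M2+M3)/6=15/8
t_q=9/2 → seg 1, τ=3/2; S=-5+-9/8·τ+15/16·τ²+-1/16·τ³=-613/128

  seg 0: a=4 b=-63/16 c=0 d=5/48
  seg 1: a=-5 b=-9/8 c=15/16 d=-1/16
  seg 2: a=-4 b=15/8 c=9/16 d=-1/16
S(9/2) = -613/128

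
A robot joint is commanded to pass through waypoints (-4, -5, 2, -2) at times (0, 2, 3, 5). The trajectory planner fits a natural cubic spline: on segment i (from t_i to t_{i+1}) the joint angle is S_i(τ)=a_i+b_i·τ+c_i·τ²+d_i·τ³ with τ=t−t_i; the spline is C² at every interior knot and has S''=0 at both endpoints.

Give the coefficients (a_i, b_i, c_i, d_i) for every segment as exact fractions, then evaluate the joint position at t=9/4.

  seg 0: a=-4 b=-251/70 c=0 d=27/35
  seg 1: a=-5 b=397/70 c=162/35 d=-33/10
  seg 2: a=2 b=176/35 c=-369/70 d=123/140
S(9/4) = -14983/4480

Δ: Δ0=-1/2, Δ1=7, Δ2=-2
row 1: diag=6, rhs=45; c'=1/6, d'=15/2
row 2: denom=6−1·1/6=35/6; d'=(-54−1·15/2)/(35/6)=-369/35
back: M2=-369/35
back: M1=15/2−1/6·-369/35=324/35
M: M0=0, M1=324/35, M2=-369/35, M3=0
seg 0: a=-4, c=M0/2=0, d=(M1−M0)/(6·2)=27/35, b=Δ0−h0·(2M0+M1)/6=-251/70
seg 1: a=-5, c=M1/2=162/35, d=(M2−M1)/(6·1)=-33/10, b=Δ1−h1·(2M1+M2)/6=397/70
seg 2: a=2, c=M2/2=-369/70, d=(M3−M2)/(6·2)=123/140, b=Δ2−h2·(2M2+M3)/6=176/35
t_q=9/4 → seg 1, τ=1/4; S=-5+397/70·τ+162/35·τ²+-33/10·τ³=-14983/4480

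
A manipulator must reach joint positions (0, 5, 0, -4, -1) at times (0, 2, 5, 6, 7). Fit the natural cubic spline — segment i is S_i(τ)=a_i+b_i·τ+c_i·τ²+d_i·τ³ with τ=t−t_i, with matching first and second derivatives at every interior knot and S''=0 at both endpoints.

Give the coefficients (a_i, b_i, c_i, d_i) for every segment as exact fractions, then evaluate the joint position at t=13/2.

Δ: Δ0=5/2, Δ1=-5/3, Δ2=-4, Δ3=3
row 1: diag=10, rhs=-25; c'=3/10, d'=-5/2
row 2: denom=8−3·3/10=71/10; d'=(-14−3·-5/2)/(71/10)=-65/71
row 3: denom=4−1·10/71=274/71; d'=(42−1·-65/71)/(274/71)=3047/274
back: M3=3047/274
back: M2=-65/71−10/71·3047/274=-340/137
back: M1=-5/2−3/10·-340/137=-481/274
M: M0=0, M1=-481/274, M2=-340/137, M3=3047/274, M4=0
seg 0: a=0, c=M0/2=0, d=(M1−M0)/(6·2)=-481/3288, b=Δ0−h0·(2M0+M1)/6=1268/411
seg 1: a=5, c=M1/2=-481/548, d=(M2−M1)/(6·3)=-199/4932, b=Δ1−h1·(2M1+M2)/6=1093/822
seg 2: a=0, c=M2/2=-170/137, d=(M3−M2)/(6·1)=3727/1644, b=Δ2−h2·(2M2+M3)/6=-8263/1644
seg 3: a=-4, c=M3/2=3047/548, d=(M4−M3)/(6·1)=-3047/1644, b=Δ3−h3·(2M3+M4)/6=-581/822
t_q=13/2 → seg 3, τ=1/2; S=-4+-581/822·τ+3047/548·τ²+-3047/1644·τ³=-14007/4384

  seg 0: a=0 b=1268/411 c=0 d=-481/3288
  seg 1: a=5 b=1093/822 c=-481/548 d=-199/4932
  seg 2: a=0 b=-8263/1644 c=-170/137 d=3727/1644
  seg 3: a=-4 b=-581/822 c=3047/548 d=-3047/1644
S(13/2) = -14007/4384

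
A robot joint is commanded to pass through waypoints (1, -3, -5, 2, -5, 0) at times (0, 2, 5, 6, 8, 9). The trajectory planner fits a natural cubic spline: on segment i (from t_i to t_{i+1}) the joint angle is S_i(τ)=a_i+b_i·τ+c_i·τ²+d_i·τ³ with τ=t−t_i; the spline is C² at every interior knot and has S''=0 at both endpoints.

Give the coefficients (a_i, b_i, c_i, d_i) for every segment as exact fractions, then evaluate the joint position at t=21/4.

  seg 0: a=1 b=-2354/1659 c=0 d=-241/1659
  seg 1: a=-3 b=-5246/1659 c=-482/553 d=314/553
  seg 2: a=-5 b=11512/1659 c=2344/553 d=-6931/1659
  seg 3: a=2 b=4783/1659 c=-4587/553 d=33865/13272
  seg 4: a=-5 b=1073/3318 c=15517/2212 d=-15517/6636
S(21/4) = -108497/35392

Δ: Δ0=-2, Δ1=-2/3, Δ2=7, Δ3=-7/2, Δ4=5
row 1: diag=10, rhs=8; c'=3/10, d'=4/5
row 2: denom=8−3·3/10=71/10; d'=(46−3·4/5)/(71/10)=436/71
row 3: denom=6−1·10/71=416/71; d'=(-63−1·436/71)/(416/71)=-4909/416
row 4: denom=6−2·71/208=553/104; d'=(51−2·-4909/416)/(553/104)=15517/1106
back: M4=15517/1106
back: M3=-4909/416−71/208·15517/1106=-9174/553
back: M2=436/71−10/71·-9174/553=4688/553
back: M1=4/5−3/10·4688/553=-964/553
M: M0=0, M1=-964/553, M2=4688/553, M3=-9174/553, M4=15517/1106, M5=0
seg 0: a=1, c=M0/2=0, d=(M1−M0)/(6·2)=-241/1659, b=Δ0−h0·(2M0+M1)/6=-2354/1659
seg 1: a=-3, c=M1/2=-482/553, d=(M2−M1)/(6·3)=314/553, b=Δ1−h1·(2M1+M2)/6=-5246/1659
seg 2: a=-5, c=M2/2=2344/553, d=(M3−M2)/(6·1)=-6931/1659, b=Δ2−h2·(2M2+M3)/6=11512/1659
seg 3: a=2, c=M3/2=-4587/553, d=(M4−M3)/(6·2)=33865/13272, b=Δ3−h3·(2M3+M4)/6=4783/1659
seg 4: a=-5, c=M4/2=15517/2212, d=(M5−M4)/(6·1)=-15517/6636, b=Δ4−h4·(2M4+M5)/6=1073/3318
t_q=21/4 → seg 2, τ=1/4; S=-5+11512/1659·τ+2344/553·τ²+-6931/1659·τ³=-108497/35392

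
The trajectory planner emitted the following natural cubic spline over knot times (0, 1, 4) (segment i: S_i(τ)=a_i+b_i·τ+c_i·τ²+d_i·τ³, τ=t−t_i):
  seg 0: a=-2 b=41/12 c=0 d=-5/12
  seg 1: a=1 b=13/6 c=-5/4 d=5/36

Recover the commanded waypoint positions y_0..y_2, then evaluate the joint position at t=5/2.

y_0=-2 y_1=1 y_2=0
S(5/2) = 61/32

y_0 = S_0(0) = a_0 = -2
y_1 = S_1(0) = a_1 = 1
y_2 = S_1(3) = 0
t_q=5/2 is in segment 1 (τ=3/2); S_1(τ)=61/32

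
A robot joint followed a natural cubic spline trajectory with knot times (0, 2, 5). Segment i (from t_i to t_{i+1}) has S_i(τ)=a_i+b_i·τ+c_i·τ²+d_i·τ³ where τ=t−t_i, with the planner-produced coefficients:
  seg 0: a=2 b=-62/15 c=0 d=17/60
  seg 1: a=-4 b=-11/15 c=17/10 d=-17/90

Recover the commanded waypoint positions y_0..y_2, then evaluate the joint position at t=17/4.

y_0 = S_0(0) = a_0 = 2
y_1 = S_1(0) = a_1 = -4
y_2 = S_1(3) = 4
t_q=17/4 is in segment 1 (τ=9/4); S_1(τ)=103/128

y_0=2 y_1=-4 y_2=4
S(17/4) = 103/128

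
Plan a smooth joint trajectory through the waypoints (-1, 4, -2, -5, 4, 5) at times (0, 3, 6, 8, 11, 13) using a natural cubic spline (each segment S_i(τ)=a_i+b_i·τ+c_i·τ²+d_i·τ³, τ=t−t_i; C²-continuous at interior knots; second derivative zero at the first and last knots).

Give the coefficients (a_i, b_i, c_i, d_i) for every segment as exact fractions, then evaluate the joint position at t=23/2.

  seg 0: a=-1 b=5571/2138 c=0 d=-6023/57726
  seg 1: a=4 b=-226/1069 c=-6023/6414 d=733/6414
  seg 2: a=-2 b=-5901/2138 c=287/3207 d=3467/12828
  seg 3: a=-5 b=5395/6414 c=10975/6414 d=-9539/28863
  seg 4: a=4 b=14011/6414 c=-2701/2138 d=2701/12828
S(23/2) = 164291/34208

Δ: Δ0=5/3, Δ1=-2, Δ2=-3/2, Δ3=3, Δ4=1/2
row 1: diag=12, rhs=-22; c'=1/4, d'=-11/6
row 2: denom=10−3·1/4=37/4; d'=(3−3·-11/6)/(37/4)=34/37
row 3: denom=10−2·8/37=354/37; d'=(27−2·34/37)/(354/37)=931/354
row 4: denom=10−3·37/118=1069/118; d'=(-15−3·931/354)/(1069/118)=-2701/1069
back: M4=-2701/1069
back: M3=931/354−37/118·-2701/1069=10975/3207
back: M2=34/37−8/37·10975/3207=574/3207
back: M1=-11/6−1/4·574/3207=-6023/3207
M: M0=0, M1=-6023/3207, M2=574/3207, M3=10975/3207, M4=-2701/1069, M5=0
seg 0: a=-1, c=M0/2=0, d=(M1−M0)/(6·3)=-6023/57726, b=Δ0−h0·(2M0+M1)/6=5571/2138
seg 1: a=4, c=M1/2=-6023/6414, d=(M2−M1)/(6·3)=733/6414, b=Δ1−h1·(2M1+M2)/6=-226/1069
seg 2: a=-2, c=M2/2=287/3207, d=(M3−M2)/(6·2)=3467/12828, b=Δ2−h2·(2M2+M3)/6=-5901/2138
seg 3: a=-5, c=M3/2=10975/6414, d=(M4−M3)/(6·3)=-9539/28863, b=Δ3−h3·(2M3+M4)/6=5395/6414
seg 4: a=4, c=M4/2=-2701/2138, d=(M5−M4)/(6·2)=2701/12828, b=Δ4−h4·(2M4+M5)/6=14011/6414
t_q=23/2 → seg 4, τ=1/2; S=4+14011/6414·τ+-2701/2138·τ²+2701/12828·τ³=164291/34208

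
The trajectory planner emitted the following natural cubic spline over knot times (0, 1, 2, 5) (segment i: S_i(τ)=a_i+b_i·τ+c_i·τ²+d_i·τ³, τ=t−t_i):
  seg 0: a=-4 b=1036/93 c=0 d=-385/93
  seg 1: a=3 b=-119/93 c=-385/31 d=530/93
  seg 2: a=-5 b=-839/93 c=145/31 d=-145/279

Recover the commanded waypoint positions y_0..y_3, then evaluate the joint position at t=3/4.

y_0 = S_0(0) = a_0 = -4
y_1 = S_1(0) = a_1 = 3
y_2 = S_2(0) = a_2 = -5
y_3 = S_2(3) = -4
t_q=3/4 is in segment 0 (τ=3/4); S_0(τ)=5175/1984

y_0=-4 y_1=3 y_2=-5 y_3=-4
S(3/4) = 5175/1984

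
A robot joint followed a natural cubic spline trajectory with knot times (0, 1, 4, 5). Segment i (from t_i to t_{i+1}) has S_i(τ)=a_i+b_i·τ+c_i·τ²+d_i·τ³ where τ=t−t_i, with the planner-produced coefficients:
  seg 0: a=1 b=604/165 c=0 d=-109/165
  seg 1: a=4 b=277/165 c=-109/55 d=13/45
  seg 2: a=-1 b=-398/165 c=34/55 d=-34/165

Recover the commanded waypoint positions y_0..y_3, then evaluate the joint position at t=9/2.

y_0 = S_0(0) = a_0 = 1
y_1 = S_1(0) = a_1 = 4
y_2 = S_2(0) = a_2 = -1
y_3 = S_2(1) = -3
t_q=9/2 is in segment 2 (τ=1/2); S_2(τ)=-457/220

y_0=1 y_1=4 y_2=-1 y_3=-3
S(9/2) = -457/220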